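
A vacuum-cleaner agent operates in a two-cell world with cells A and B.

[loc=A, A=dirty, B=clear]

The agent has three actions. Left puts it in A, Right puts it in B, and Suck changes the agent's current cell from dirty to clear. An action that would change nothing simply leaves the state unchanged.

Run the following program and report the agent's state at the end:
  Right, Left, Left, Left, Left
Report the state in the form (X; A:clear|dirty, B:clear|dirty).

(A; A:dirty, B:clear)

Right (#1): (B; A:dirty, B:clear)
Left (#2): (A; A:dirty, B:clear)
Left (#3): (A; A:dirty, B:clear)
Left (#4): (A; A:dirty, B:clear)
Left (#5): (A; A:dirty, B:clear)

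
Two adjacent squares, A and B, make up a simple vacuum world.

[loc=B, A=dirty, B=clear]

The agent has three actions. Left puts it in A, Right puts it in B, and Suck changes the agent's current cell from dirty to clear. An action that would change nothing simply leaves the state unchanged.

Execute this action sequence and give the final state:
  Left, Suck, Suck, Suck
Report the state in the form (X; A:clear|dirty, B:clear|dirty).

[1] after Left: (A; A:dirty, B:clear)
[2] after Suck: (A; A:clear, B:clear)
[3] after Suck: (A; A:clear, B:clear)
[4] after Suck: (A; A:clear, B:clear)

(A; A:clear, B:clear)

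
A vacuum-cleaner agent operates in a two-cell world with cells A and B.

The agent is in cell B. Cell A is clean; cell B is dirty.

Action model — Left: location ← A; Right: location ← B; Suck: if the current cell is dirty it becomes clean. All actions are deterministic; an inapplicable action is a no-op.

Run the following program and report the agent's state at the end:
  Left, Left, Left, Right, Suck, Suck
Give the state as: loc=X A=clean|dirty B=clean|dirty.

loc=B A=clean B=clean

t=1 Left ⇒ loc=A A=clean B=dirty
t=2 Left ⇒ loc=A A=clean B=dirty
t=3 Left ⇒ loc=A A=clean B=dirty
t=4 Right ⇒ loc=B A=clean B=dirty
t=5 Suck ⇒ loc=B A=clean B=clean
t=6 Suck ⇒ loc=B A=clean B=clean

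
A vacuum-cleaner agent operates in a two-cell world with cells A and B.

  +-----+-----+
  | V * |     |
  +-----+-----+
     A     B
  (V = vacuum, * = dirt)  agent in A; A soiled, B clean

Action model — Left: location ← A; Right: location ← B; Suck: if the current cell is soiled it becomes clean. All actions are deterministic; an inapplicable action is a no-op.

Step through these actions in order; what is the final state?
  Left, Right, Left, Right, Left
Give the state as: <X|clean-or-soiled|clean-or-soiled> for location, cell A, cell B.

<A|soiled|clean>

[1] after Left: <A|soiled|clean>
[2] after Right: <B|soiled|clean>
[3] after Left: <A|soiled|clean>
[4] after Right: <B|soiled|clean>
[5] after Left: <A|soiled|clean>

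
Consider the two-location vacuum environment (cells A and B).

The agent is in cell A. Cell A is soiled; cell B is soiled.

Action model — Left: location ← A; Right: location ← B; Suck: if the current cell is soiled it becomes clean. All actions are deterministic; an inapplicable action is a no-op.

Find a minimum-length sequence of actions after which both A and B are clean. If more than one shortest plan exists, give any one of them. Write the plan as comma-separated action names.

Suck (#1): in A — A clean, B soiled
Right (#2): in B — A clean, B soiled
Suck (#3): in B — A clean, B clean
min 3: Suck A + move + Suck B

Suck, Right, Suck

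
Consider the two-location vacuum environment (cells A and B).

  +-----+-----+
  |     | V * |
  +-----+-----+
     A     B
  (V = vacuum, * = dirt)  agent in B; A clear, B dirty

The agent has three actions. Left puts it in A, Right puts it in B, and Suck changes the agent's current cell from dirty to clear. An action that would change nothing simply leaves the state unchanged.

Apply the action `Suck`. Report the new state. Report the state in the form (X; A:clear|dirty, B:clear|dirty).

(B; A:clear, B:clear)

start: (B; A:clear, B:dirty)
1. Suck → (B; A:clear, B:clear)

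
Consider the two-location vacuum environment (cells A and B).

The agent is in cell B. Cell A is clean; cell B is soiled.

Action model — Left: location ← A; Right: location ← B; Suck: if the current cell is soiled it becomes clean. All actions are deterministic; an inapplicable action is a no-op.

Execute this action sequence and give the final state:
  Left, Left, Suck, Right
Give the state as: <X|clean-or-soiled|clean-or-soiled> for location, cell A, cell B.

<B|clean|soiled>

step 1/4 (Left): <A|clean|soiled>
step 2/4 (Left): <A|clean|soiled>
step 3/4 (Suck): <A|clean|soiled>
step 4/4 (Right): <B|clean|soiled>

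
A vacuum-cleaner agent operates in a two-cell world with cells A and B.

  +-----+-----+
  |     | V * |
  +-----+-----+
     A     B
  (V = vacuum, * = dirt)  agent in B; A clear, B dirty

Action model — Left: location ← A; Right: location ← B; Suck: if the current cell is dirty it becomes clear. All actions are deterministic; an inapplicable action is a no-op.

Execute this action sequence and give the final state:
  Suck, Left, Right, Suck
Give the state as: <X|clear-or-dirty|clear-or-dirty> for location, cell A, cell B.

[1] after Suck: <B|clear|clear>
[2] after Left: <A|clear|clear>
[3] after Right: <B|clear|clear>
[4] after Suck: <B|clear|clear>

<B|clear|clear>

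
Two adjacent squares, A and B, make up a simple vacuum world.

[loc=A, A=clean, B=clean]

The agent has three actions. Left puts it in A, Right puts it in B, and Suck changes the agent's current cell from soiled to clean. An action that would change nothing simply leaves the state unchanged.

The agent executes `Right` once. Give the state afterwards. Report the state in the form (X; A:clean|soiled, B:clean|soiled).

start: (A; A:clean, B:clean)
1) do Right; now (B; A:clean, B:clean)

(B; A:clean, B:clean)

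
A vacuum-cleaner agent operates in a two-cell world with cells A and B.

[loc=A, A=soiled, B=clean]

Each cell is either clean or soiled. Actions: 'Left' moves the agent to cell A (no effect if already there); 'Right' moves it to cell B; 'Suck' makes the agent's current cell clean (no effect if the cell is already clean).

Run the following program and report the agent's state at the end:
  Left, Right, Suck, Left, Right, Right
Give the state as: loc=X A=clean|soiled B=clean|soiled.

t=1 Left ⇒ loc=A A=soiled B=clean
t=2 Right ⇒ loc=B A=soiled B=clean
t=3 Suck ⇒ loc=B A=soiled B=clean
t=4 Left ⇒ loc=A A=soiled B=clean
t=5 Right ⇒ loc=B A=soiled B=clean
t=6 Right ⇒ loc=B A=soiled B=clean

loc=B A=soiled B=clean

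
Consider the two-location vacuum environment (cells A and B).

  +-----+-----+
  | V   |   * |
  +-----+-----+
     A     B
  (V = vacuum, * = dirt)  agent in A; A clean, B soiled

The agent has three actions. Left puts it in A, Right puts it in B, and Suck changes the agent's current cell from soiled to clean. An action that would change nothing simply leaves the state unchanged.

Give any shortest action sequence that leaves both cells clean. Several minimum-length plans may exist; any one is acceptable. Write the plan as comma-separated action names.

Right, Suck

[1] after Right: <B|clean|soiled>
[2] after Suck: <B|clean|clean>
min 2: go B then Suck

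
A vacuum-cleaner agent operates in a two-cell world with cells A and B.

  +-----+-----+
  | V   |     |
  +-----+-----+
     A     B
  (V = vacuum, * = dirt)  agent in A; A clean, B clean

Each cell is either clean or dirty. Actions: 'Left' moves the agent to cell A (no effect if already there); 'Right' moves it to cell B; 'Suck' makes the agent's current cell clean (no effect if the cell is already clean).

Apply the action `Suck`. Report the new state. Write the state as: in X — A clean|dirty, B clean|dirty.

start: in A — A clean, B clean
1. Suck → in A — A clean, B clean

in A — A clean, B clean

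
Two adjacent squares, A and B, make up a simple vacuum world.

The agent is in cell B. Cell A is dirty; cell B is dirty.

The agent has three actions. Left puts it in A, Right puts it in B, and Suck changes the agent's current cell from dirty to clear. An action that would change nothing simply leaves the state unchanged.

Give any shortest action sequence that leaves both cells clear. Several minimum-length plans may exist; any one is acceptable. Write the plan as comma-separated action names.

Suck, Left, Suck

[1] after Suck: in B — A dirty, B clear
[2] after Left: in A — A dirty, B clear
[3] after Suck: in A — A clear, B clear
min 3: Suck B + move + Suck A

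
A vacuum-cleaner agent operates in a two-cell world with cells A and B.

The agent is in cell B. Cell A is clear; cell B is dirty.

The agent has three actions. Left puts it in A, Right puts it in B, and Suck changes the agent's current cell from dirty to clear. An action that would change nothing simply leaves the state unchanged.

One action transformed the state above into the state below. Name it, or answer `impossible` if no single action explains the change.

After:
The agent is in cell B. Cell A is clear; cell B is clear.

Suck

try  Left: loc=A A=clear B=dirty
try Right: loc=B A=clear B=dirty
try  Suck: loc=B A=clear B=clear  ← match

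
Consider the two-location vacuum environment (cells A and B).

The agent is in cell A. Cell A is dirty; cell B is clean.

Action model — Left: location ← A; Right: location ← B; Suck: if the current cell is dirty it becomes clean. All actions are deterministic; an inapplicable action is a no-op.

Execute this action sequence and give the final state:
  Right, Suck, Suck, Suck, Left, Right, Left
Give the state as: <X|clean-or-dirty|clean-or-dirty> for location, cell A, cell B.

step 1/7 (Right): <B|dirty|clean>
step 2/7 (Suck): <B|dirty|clean>
step 3/7 (Suck): <B|dirty|clean>
step 4/7 (Suck): <B|dirty|clean>
step 5/7 (Left): <A|dirty|clean>
step 6/7 (Right): <B|dirty|clean>
step 7/7 (Left): <A|dirty|clean>

<A|dirty|clean>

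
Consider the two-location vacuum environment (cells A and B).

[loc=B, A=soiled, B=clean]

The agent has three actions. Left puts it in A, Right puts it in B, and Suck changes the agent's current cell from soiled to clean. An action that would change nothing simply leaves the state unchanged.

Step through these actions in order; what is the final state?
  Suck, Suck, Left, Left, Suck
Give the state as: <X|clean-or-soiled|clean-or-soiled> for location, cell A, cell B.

<A|clean|clean>

step 1/5 (Suck): <B|soiled|clean>
step 2/5 (Suck): <B|soiled|clean>
step 3/5 (Left): <A|soiled|clean>
step 4/5 (Left): <A|soiled|clean>
step 5/5 (Suck): <A|clean|clean>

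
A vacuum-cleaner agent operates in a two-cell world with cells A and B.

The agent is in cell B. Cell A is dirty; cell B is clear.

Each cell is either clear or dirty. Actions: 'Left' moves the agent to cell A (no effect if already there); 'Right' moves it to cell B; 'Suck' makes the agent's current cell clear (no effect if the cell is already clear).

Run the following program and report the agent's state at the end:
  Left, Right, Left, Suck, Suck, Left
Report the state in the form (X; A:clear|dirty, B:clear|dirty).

t=1 Left ⇒ (A; A:dirty, B:clear)
t=2 Right ⇒ (B; A:dirty, B:clear)
t=3 Left ⇒ (A; A:dirty, B:clear)
t=4 Suck ⇒ (A; A:clear, B:clear)
t=5 Suck ⇒ (A; A:clear, B:clear)
t=6 Left ⇒ (A; A:clear, B:clear)

(A; A:clear, B:clear)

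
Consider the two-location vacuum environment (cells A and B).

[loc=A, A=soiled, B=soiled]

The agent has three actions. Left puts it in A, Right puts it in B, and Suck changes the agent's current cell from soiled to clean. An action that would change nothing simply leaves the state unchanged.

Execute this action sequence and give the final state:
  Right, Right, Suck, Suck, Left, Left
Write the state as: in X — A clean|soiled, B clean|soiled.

1. Right → in B — A soiled, B soiled
2. Right → in B — A soiled, B soiled
3. Suck → in B — A soiled, B clean
4. Suck → in B — A soiled, B clean
5. Left → in A — A soiled, B clean
6. Left → in A — A soiled, B clean

in A — A soiled, B clean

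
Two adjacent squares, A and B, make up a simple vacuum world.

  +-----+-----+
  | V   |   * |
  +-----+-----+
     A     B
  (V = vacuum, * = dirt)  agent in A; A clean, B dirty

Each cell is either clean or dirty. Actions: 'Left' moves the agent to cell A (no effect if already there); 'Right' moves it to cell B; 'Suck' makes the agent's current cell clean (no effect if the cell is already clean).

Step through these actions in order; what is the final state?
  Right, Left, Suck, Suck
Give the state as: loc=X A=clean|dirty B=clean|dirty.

loc=A A=clean B=dirty

1. Right → loc=B A=clean B=dirty
2. Left → loc=A A=clean B=dirty
3. Suck → loc=A A=clean B=dirty
4. Suck → loc=A A=clean B=dirty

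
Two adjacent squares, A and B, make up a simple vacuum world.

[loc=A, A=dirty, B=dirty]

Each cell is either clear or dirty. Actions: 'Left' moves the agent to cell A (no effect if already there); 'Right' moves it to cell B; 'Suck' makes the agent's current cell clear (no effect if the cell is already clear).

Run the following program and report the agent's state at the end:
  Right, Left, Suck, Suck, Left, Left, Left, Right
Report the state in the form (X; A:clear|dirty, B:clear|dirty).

(B; A:clear, B:dirty)

1. Right → (B; A:dirty, B:dirty)
2. Left → (A; A:dirty, B:dirty)
3. Suck → (A; A:clear, B:dirty)
4. Suck → (A; A:clear, B:dirty)
5. Left → (A; A:clear, B:dirty)
6. Left → (A; A:clear, B:dirty)
7. Left → (A; A:clear, B:dirty)
8. Right → (B; A:clear, B:dirty)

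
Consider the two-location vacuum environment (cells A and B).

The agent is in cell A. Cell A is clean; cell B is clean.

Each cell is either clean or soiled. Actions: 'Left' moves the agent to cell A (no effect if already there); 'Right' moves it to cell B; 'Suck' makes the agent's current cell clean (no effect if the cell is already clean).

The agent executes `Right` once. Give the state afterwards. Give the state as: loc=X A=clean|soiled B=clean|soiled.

loc=B A=clean B=clean

start: loc=A A=clean B=clean
step 1/1 (Right): loc=B A=clean B=clean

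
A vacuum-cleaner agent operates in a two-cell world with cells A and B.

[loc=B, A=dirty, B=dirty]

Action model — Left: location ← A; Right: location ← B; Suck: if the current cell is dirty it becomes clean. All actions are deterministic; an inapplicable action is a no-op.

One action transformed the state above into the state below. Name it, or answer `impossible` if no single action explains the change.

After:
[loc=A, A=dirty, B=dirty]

Left

try  Left: <A|dirty|dirty>  ← match
try Right: <B|dirty|dirty>
try  Suck: <B|dirty|clean>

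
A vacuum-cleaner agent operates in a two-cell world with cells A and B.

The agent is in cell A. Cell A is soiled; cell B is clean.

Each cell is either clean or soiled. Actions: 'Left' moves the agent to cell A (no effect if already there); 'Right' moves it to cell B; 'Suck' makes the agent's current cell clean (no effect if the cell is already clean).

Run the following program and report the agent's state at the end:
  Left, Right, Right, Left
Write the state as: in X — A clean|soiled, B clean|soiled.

step 1/4 (Left): in A — A soiled, B clean
step 2/4 (Right): in B — A soiled, B clean
step 3/4 (Right): in B — A soiled, B clean
step 4/4 (Left): in A — A soiled, B clean

in A — A soiled, B clean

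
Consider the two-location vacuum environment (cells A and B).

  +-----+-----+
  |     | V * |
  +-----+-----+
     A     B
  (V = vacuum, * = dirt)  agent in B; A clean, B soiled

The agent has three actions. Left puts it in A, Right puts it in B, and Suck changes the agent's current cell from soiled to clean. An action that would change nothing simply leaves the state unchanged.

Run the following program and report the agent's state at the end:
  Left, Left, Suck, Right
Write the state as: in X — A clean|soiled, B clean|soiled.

in B — A clean, B soiled

[1] after Left: in A — A clean, B soiled
[2] after Left: in A — A clean, B soiled
[3] after Suck: in A — A clean, B soiled
[4] after Right: in B — A clean, B soiled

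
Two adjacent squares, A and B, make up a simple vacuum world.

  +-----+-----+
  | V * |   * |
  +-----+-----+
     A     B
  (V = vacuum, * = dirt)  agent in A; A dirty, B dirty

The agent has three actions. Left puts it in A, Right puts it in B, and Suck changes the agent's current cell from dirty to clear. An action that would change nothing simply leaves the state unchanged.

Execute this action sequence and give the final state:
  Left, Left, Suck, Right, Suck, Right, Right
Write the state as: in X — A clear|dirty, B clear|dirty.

in B — A clear, B clear

1) do Left; now in A — A dirty, B dirty
2) do Left; now in A — A dirty, B dirty
3) do Suck; now in A — A clear, B dirty
4) do Right; now in B — A clear, B dirty
5) do Suck; now in B — A clear, B clear
6) do Right; now in B — A clear, B clear
7) do Right; now in B — A clear, B clear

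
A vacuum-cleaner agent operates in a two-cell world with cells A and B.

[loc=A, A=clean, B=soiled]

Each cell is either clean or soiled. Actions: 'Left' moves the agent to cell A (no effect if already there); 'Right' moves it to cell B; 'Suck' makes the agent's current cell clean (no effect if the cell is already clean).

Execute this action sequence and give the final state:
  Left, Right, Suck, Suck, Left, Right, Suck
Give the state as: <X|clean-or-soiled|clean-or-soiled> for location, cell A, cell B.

<B|clean|clean>

step 1/7 (Left): <A|clean|soiled>
step 2/7 (Right): <B|clean|soiled>
step 3/7 (Suck): <B|clean|clean>
step 4/7 (Suck): <B|clean|clean>
step 5/7 (Left): <A|clean|clean>
step 6/7 (Right): <B|clean|clean>
step 7/7 (Suck): <B|clean|clean>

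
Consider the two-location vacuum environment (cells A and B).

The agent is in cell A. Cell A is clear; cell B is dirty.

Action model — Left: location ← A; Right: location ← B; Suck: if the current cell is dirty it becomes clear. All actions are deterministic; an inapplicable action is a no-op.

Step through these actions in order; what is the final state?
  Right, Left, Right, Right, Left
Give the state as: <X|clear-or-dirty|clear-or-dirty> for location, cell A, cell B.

<A|clear|dirty>

[1] after Right: <B|clear|dirty>
[2] after Left: <A|clear|dirty>
[3] after Right: <B|clear|dirty>
[4] after Right: <B|clear|dirty>
[5] after Left: <A|clear|dirty>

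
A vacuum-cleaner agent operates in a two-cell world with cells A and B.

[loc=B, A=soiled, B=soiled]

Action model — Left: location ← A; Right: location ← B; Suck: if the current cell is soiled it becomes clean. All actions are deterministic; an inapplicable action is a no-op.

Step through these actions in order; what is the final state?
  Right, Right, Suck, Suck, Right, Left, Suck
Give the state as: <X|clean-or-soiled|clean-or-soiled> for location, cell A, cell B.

step 1/7 (Right): <B|soiled|soiled>
step 2/7 (Right): <B|soiled|soiled>
step 3/7 (Suck): <B|soiled|clean>
step 4/7 (Suck): <B|soiled|clean>
step 5/7 (Right): <B|soiled|clean>
step 6/7 (Left): <A|soiled|clean>
step 7/7 (Suck): <A|clean|clean>

<A|clean|clean>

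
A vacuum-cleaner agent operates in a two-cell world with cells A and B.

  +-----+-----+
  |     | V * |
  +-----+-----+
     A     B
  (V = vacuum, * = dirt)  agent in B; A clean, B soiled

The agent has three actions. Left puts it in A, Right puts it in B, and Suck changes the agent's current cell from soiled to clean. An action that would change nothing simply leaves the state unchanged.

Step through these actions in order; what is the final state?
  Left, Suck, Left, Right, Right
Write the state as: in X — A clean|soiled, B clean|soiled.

in B — A clean, B soiled

1) do Left; now in A — A clean, B soiled
2) do Suck; now in A — A clean, B soiled
3) do Left; now in A — A clean, B soiled
4) do Right; now in B — A clean, B soiled
5) do Right; now in B — A clean, B soiled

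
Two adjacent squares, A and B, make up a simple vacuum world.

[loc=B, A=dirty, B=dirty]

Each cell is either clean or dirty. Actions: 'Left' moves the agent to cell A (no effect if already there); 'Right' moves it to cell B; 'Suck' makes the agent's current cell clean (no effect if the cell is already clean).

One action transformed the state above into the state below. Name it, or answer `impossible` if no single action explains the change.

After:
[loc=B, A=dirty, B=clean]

try  Left: <A|dirty|dirty>
try Right: <B|dirty|dirty>
try  Suck: <B|dirty|clean>  ← match

Suck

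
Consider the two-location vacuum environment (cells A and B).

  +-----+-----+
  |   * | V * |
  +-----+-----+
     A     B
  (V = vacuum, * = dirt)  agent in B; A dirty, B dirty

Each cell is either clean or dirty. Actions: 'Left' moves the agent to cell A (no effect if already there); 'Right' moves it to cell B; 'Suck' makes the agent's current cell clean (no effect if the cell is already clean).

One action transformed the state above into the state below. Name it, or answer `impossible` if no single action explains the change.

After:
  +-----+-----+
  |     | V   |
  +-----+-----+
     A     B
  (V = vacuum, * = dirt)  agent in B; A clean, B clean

impossible

try  Left: (A; A:dirty, B:dirty)
try Right: (B; A:dirty, B:dirty)
try  Suck: (B; A:dirty, B:clean)
no single action produces the after-state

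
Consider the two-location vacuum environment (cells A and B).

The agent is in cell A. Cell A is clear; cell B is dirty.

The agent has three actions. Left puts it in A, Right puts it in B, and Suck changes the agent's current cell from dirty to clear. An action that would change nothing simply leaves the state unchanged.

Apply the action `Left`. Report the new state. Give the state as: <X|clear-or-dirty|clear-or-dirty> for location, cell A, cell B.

start: <A|clear|dirty>
step 1/1 (Left): <A|clear|dirty>

<A|clear|dirty>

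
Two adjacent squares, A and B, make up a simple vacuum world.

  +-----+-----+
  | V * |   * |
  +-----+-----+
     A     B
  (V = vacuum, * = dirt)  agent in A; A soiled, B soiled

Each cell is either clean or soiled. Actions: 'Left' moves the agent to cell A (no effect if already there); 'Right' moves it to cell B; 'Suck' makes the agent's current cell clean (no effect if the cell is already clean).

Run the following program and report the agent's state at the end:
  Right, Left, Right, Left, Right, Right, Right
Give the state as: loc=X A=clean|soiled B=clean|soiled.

1. Right → loc=B A=soiled B=soiled
2. Left → loc=A A=soiled B=soiled
3. Right → loc=B A=soiled B=soiled
4. Left → loc=A A=soiled B=soiled
5. Right → loc=B A=soiled B=soiled
6. Right → loc=B A=soiled B=soiled
7. Right → loc=B A=soiled B=soiled

loc=B A=soiled B=soiled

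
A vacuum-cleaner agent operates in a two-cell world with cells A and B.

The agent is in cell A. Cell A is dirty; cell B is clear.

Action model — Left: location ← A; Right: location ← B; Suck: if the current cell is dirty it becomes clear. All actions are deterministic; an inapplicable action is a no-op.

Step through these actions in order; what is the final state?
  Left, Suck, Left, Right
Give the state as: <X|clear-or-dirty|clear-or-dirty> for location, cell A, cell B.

<B|clear|clear>

1) do Left; now <A|dirty|clear>
2) do Suck; now <A|clear|clear>
3) do Left; now <A|clear|clear>
4) do Right; now <B|clear|clear>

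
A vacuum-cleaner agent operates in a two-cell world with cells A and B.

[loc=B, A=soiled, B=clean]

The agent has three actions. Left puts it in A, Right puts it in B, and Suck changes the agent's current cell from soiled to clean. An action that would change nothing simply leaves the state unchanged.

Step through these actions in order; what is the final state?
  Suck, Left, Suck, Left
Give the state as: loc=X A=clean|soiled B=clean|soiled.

loc=A A=clean B=clean

[1] after Suck: loc=B A=soiled B=clean
[2] after Left: loc=A A=soiled B=clean
[3] after Suck: loc=A A=clean B=clean
[4] after Left: loc=A A=clean B=clean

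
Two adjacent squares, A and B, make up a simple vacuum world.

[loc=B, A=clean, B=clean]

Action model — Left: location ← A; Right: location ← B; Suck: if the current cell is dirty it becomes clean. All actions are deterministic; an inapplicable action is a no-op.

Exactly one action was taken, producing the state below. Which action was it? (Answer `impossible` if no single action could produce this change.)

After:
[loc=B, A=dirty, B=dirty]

impossible

try  Left: in A — A clean, B clean
try Right: in B — A clean, B clean
try  Suck: in B — A clean, B clean
no single action produces the after-state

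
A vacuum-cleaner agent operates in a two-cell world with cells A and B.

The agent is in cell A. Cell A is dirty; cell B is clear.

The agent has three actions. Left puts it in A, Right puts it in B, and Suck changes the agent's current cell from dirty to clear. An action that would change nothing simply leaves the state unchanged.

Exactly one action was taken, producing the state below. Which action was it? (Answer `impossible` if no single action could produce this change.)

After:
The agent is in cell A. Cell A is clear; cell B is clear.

try  Left: <A|dirty|clear>
try Right: <B|dirty|clear>
try  Suck: <A|clear|clear>  ← match

Suck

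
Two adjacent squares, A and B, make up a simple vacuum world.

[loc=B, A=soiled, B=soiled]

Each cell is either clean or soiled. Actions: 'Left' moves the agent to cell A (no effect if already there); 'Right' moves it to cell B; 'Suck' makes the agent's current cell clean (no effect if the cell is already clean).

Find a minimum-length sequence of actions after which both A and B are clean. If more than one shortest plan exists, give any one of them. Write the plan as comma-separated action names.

step 1/3 (Suck): loc=B A=soiled B=clean
step 2/3 (Left): loc=A A=soiled B=clean
step 3/3 (Suck): loc=A A=clean B=clean
min 3: Suck B + move + Suck A

Suck, Left, Suck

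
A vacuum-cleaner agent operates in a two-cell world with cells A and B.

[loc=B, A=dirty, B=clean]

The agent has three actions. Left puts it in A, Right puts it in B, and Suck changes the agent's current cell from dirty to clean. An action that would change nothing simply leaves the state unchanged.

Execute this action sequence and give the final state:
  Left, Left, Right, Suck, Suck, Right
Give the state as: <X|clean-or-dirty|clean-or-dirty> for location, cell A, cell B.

<B|dirty|clean>

[1] after Left: <A|dirty|clean>
[2] after Left: <A|dirty|clean>
[3] after Right: <B|dirty|clean>
[4] after Suck: <B|dirty|clean>
[5] after Suck: <B|dirty|clean>
[6] after Right: <B|dirty|clean>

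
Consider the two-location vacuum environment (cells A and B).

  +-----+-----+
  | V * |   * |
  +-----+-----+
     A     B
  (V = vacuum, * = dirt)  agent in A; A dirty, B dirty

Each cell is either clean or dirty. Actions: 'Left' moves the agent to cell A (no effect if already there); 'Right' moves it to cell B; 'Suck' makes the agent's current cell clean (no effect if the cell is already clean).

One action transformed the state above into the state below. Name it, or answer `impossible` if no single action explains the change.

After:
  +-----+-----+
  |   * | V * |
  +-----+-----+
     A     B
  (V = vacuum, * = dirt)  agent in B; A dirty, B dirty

try  Left: loc=A A=dirty B=dirty
try Right: loc=B A=dirty B=dirty  ← match
try  Suck: loc=A A=clean B=dirty

Right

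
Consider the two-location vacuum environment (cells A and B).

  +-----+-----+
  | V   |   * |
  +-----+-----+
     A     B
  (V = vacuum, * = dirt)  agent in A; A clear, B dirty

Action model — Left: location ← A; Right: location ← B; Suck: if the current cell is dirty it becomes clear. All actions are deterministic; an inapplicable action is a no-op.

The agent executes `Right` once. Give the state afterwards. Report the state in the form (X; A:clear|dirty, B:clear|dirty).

(B; A:clear, B:dirty)

start: (A; A:clear, B:dirty)
1) do Right; now (B; A:clear, B:dirty)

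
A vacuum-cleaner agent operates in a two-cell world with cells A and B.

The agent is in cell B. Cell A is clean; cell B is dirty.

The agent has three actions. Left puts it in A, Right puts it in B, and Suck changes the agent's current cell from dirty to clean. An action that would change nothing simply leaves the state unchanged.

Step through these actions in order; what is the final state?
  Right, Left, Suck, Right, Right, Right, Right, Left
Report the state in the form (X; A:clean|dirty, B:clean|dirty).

(A; A:clean, B:dirty)

Right (#1): (B; A:clean, B:dirty)
Left (#2): (A; A:clean, B:dirty)
Suck (#3): (A; A:clean, B:dirty)
Right (#4): (B; A:clean, B:dirty)
Right (#5): (B; A:clean, B:dirty)
Right (#6): (B; A:clean, B:dirty)
Right (#7): (B; A:clean, B:dirty)
Left (#8): (A; A:clean, B:dirty)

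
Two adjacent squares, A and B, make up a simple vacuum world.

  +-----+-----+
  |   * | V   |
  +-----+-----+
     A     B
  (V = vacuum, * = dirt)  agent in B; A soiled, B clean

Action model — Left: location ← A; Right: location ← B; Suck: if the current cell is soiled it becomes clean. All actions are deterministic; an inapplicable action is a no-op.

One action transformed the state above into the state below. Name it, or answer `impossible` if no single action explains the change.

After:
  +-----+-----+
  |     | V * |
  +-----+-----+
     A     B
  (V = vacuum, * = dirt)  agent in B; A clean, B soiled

impossible

try  Left: <A|soiled|clean>
try Right: <B|soiled|clean>
try  Suck: <B|soiled|clean>
no single action produces the after-state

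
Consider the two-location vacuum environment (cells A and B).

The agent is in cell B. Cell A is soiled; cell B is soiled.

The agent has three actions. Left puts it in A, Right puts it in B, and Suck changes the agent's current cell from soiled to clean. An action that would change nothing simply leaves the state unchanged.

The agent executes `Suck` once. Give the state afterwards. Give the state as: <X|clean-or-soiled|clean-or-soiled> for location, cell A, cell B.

<B|soiled|clean>

start: <B|soiled|soiled>
Suck (#1): <B|soiled|clean>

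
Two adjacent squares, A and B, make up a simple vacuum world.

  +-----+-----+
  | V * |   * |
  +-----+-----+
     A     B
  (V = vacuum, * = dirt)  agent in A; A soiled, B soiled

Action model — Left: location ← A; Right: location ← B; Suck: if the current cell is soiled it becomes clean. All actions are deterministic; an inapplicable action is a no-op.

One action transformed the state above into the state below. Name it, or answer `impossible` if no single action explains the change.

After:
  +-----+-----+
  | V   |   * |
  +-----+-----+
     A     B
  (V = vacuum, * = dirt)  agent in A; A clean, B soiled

try  Left: in A — A soiled, B soiled
try Right: in B — A soiled, B soiled
try  Suck: in A — A clean, B soiled  ← match

Suck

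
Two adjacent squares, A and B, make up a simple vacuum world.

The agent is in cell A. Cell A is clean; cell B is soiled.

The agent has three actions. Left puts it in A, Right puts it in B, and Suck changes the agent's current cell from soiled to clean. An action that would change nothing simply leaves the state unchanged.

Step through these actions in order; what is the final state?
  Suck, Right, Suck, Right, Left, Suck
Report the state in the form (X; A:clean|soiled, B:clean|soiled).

1) do Suck; now (A; A:clean, B:soiled)
2) do Right; now (B; A:clean, B:soiled)
3) do Suck; now (B; A:clean, B:clean)
4) do Right; now (B; A:clean, B:clean)
5) do Left; now (A; A:clean, B:clean)
6) do Suck; now (A; A:clean, B:clean)

(A; A:clean, B:clean)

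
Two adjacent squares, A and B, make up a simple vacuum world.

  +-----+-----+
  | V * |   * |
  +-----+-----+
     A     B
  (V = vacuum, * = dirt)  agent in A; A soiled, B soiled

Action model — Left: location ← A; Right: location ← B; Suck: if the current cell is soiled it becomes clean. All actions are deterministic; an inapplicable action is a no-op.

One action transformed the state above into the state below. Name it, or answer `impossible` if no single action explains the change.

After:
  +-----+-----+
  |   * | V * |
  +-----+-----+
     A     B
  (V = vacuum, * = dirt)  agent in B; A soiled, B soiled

Right

try  Left: loc=A A=soiled B=soiled
try Right: loc=B A=soiled B=soiled  ← match
try  Suck: loc=A A=clean B=soiled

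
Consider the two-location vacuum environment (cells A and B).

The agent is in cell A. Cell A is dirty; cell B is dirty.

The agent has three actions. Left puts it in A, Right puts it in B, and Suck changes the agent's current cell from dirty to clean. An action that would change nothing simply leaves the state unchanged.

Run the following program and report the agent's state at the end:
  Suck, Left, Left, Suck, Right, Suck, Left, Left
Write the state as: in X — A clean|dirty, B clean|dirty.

t=1 Suck ⇒ in A — A clean, B dirty
t=2 Left ⇒ in A — A clean, B dirty
t=3 Left ⇒ in A — A clean, B dirty
t=4 Suck ⇒ in A — A clean, B dirty
t=5 Right ⇒ in B — A clean, B dirty
t=6 Suck ⇒ in B — A clean, B clean
t=7 Left ⇒ in A — A clean, B clean
t=8 Left ⇒ in A — A clean, B clean

in A — A clean, B clean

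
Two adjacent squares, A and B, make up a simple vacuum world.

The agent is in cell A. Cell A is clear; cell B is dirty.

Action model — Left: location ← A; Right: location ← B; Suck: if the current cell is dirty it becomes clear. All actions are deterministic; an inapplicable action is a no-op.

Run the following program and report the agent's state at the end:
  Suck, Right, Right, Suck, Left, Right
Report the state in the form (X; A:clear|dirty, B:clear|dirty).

1. Suck → (A; A:clear, B:dirty)
2. Right → (B; A:clear, B:dirty)
3. Right → (B; A:clear, B:dirty)
4. Suck → (B; A:clear, B:clear)
5. Left → (A; A:clear, B:clear)
6. Right → (B; A:clear, B:clear)

(B; A:clear, B:clear)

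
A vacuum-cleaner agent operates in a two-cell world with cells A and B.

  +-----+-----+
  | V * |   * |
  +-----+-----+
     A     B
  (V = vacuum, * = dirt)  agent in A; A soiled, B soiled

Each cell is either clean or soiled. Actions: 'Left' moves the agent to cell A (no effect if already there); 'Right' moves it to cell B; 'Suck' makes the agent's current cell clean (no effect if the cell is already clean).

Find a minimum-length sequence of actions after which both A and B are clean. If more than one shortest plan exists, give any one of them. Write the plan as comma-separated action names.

Suck, Right, Suck

step 1/3 (Suck): in A — A clean, B soiled
step 2/3 (Right): in B — A clean, B soiled
step 3/3 (Suck): in B — A clean, B clean
min 3: Suck A + move + Suck B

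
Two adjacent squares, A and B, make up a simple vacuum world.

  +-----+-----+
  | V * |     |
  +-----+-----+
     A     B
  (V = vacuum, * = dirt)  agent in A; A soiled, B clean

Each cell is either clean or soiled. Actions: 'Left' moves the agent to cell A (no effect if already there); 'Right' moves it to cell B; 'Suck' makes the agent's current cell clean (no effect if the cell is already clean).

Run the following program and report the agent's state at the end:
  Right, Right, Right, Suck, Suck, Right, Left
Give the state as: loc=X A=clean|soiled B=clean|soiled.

t=1 Right ⇒ loc=B A=soiled B=clean
t=2 Right ⇒ loc=B A=soiled B=clean
t=3 Right ⇒ loc=B A=soiled B=clean
t=4 Suck ⇒ loc=B A=soiled B=clean
t=5 Suck ⇒ loc=B A=soiled B=clean
t=6 Right ⇒ loc=B A=soiled B=clean
t=7 Left ⇒ loc=A A=soiled B=clean

loc=A A=soiled B=clean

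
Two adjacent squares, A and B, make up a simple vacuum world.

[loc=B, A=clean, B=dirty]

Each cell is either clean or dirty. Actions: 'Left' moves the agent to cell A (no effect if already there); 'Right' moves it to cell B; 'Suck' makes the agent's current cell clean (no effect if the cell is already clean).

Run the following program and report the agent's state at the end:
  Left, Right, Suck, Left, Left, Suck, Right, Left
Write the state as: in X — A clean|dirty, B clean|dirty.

in A — A clean, B clean

step 1/8 (Left): in A — A clean, B dirty
step 2/8 (Right): in B — A clean, B dirty
step 3/8 (Suck): in B — A clean, B clean
step 4/8 (Left): in A — A clean, B clean
step 5/8 (Left): in A — A clean, B clean
step 6/8 (Suck): in A — A clean, B clean
step 7/8 (Right): in B — A clean, B clean
step 8/8 (Left): in A — A clean, B clean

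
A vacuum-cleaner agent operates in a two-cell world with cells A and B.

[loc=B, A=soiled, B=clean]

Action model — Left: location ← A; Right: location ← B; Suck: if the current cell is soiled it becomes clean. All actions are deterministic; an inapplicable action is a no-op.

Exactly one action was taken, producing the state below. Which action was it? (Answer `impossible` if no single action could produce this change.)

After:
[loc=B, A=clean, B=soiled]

impossible

try  Left: loc=A A=soiled B=clean
try Right: loc=B A=soiled B=clean
try  Suck: loc=B A=soiled B=clean
no single action produces the after-state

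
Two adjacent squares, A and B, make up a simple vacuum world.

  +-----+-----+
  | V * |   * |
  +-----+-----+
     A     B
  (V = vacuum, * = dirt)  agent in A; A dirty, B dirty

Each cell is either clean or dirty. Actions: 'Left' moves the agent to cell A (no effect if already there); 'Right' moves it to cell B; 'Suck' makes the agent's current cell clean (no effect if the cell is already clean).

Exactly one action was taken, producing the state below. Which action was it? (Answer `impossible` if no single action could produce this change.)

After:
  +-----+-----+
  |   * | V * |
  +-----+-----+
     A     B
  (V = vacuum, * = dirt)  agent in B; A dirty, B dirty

Right

try  Left: in A — A dirty, B dirty
try Right: in B — A dirty, B dirty  ← match
try  Suck: in A — A clean, B dirty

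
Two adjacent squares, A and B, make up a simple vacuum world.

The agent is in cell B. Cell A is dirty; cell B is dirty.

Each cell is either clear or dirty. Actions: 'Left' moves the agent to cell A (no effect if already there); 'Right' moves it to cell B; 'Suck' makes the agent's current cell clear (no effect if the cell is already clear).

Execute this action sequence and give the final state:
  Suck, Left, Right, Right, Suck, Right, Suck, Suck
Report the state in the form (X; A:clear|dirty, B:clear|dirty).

(B; A:dirty, B:clear)

[1] after Suck: (B; A:dirty, B:clear)
[2] after Left: (A; A:dirty, B:clear)
[3] after Right: (B; A:dirty, B:clear)
[4] after Right: (B; A:dirty, B:clear)
[5] after Suck: (B; A:dirty, B:clear)
[6] after Right: (B; A:dirty, B:clear)
[7] after Suck: (B; A:dirty, B:clear)
[8] after Suck: (B; A:dirty, B:clear)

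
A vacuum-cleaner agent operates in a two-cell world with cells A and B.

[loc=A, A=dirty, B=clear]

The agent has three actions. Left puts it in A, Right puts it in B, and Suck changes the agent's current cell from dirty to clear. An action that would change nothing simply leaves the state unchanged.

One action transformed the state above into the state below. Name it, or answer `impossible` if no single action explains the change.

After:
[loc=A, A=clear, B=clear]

try  Left: <A|dirty|clear>
try Right: <B|dirty|clear>
try  Suck: <A|clear|clear>  ← match

Suck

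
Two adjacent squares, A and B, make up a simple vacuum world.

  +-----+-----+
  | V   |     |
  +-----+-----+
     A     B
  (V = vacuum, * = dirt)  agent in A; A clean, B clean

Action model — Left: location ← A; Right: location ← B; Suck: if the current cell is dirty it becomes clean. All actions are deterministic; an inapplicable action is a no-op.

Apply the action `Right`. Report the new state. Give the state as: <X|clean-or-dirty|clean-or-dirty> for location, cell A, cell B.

<B|clean|clean>

start: <A|clean|clean>
1. Right → <B|clean|clean>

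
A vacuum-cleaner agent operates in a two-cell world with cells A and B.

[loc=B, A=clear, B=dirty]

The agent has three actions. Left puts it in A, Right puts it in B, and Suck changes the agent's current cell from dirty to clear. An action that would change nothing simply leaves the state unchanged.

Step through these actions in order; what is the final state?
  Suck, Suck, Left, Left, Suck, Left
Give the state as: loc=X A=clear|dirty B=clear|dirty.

step 1/6 (Suck): loc=B A=clear B=clear
step 2/6 (Suck): loc=B A=clear B=clear
step 3/6 (Left): loc=A A=clear B=clear
step 4/6 (Left): loc=A A=clear B=clear
step 5/6 (Suck): loc=A A=clear B=clear
step 6/6 (Left): loc=A A=clear B=clear

loc=A A=clear B=clear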